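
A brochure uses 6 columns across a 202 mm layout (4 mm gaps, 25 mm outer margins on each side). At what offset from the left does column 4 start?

Subtract both margins: 202 − 2·25 = 152 mm.
6 columns + 5 gaps: 6c + 5·4 = 152.
6c = 152 − 20 = 132, so c = 22 mm.
Before column 4: the margin + 3 columns + 3 gaps.
Offset = 25 + 3·(22 + 4) = 25 + 78 = 103 mm.

103 mm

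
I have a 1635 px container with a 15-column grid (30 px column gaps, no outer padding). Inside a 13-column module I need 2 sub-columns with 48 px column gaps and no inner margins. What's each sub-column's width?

682.5 px

15c + 14·30 = 1635 → 15c = 1215 → c = 81 px.
13-column span = 13·81 + 12·30 = 1413 px.
2 columns + 1 column gap: 2d + 1·48 = 1413.
2d = 1413 − 48 = 1365, so d = 682.5 px.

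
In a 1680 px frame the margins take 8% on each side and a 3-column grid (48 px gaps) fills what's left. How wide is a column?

438.4 px

Margins: 8% × 1680 = 134.4 px each, so content = 1680 − 268.8 = 1411.2 px.
3c + 2·48 = 1411.2 → 3c = 1315.2 → c = 438.4 px.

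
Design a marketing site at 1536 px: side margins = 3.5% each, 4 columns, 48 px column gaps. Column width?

1536 × (1 − 2·3.5%) = 1536 × 93% = 1428.48 px for the columns.
1428.48 − 3·48 = 1284.48; ÷4 gives c = 321.12 px.

321.12 px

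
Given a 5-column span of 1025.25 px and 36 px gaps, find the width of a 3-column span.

600.75 px

1025.25 − 4·36 = 881.25; ÷5 gives c = 176.25 px.
3-column span = 3·176.25 + 2·36 = 600.75 px.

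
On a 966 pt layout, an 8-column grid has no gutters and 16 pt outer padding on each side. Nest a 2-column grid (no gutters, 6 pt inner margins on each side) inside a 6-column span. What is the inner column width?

344.25 pt

Inside the margins: 966 − 32 = 934 pt.
934 / 8 = 116.75 pt per column.
With no gutters, 6 columns span 6·116.75 = 700.5 pt.
Inner content = 700.5 − 2·6 = 688.5 pt.
With no gutters, each column is 688.5/2 = 344.25 pt.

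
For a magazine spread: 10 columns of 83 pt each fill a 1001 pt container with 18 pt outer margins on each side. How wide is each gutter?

Take off 36 pt of margins, leaving 965 pt.
Columns use 830 pt, leaving 135 pt across 9 gutters = 15 pt each.

15 pt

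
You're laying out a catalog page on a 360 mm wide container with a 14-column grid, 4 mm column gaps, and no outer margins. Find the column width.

14c + 13·4 = 360 → 14c = 308 → c = 22 mm.

22 mm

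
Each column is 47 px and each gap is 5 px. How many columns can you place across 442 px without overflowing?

Each extra column adds 47 + 5 = 52 px.
(442 + 5) / 52 = 8.60, so 8 columns fit.

8 columns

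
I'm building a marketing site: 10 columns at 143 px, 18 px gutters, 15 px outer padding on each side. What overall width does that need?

1622 px

Adding margins, columns and gutters: 30 + 1430 + 162 = 1622 px.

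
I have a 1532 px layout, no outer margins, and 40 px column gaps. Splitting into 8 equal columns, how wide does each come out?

156.5 px

8 columns + 7 column gaps: 8c + 7·40 = 1532.
8c = 1532 − 280 = 1252, so c = 156.5 px.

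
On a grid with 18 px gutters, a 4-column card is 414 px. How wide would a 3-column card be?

414 − 3·18 = 360; ÷4 gives c = 90 px.
3 columns plus 2 gutters: 270 + 36 = 306 px.

306 px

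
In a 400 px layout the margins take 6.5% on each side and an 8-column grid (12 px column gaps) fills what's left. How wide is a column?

33 px

Each margin = 6.5% of 400 = 26 px; content = 400 − 2·26 = 348 px.
Subtracting 7 column gaps of 12 leaves 264 for 8 columns, so c = 33 px.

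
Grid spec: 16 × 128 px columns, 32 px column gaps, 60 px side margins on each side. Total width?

2648 px

Adding margins, columns and gutters: 120 + 2048 + 480 = 2648 px.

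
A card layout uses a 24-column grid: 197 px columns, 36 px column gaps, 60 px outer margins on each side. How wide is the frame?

Adding margins, columns and gutters: 120 + 4728 + 828 = 5676 px.

5676 px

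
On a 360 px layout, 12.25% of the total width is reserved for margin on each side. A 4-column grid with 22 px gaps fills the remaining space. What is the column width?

Each margin = 12.25% of 360 = 44.1 px; content = 360 − 2·44.1 = 271.8 px.
4c + 3·22 = 271.8 → 4c = 205.8 → c = 51.45 px.

51.45 px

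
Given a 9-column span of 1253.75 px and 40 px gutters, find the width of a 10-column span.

Subtracting 8 gutters of 40 leaves 933.75 for 9 columns, so c = 103.75 px.
10-column span = 10·103.75 + 9·40 = 1397.5 px.

1397.5 px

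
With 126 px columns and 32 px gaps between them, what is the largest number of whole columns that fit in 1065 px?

Each extra column adds 126 + 32 = 158 px.
(1065 + 32) / 158 = 6.94, so 6 columns fit.

6 columns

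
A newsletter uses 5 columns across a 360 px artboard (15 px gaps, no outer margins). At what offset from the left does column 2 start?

Subtracting 4 gaps of 15 leaves 300 for 5 columns, so c = 60 px.
Each column+gutter stride is 75 px; with no margin, 1 of them is 75 px.

75 px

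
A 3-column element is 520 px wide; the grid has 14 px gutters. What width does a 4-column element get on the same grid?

698 px

Subtracting 2 gutters of 14 leaves 492 for 3 columns, so c = 164 px.
4-column span = 4·164 + 3·14 = 698 px.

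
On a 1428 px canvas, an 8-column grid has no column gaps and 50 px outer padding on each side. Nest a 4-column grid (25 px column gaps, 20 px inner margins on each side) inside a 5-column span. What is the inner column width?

Subtract both margins: 1428 − 2·50 = 1328 px.
With no column gaps, each column is 1328/8 = 166 px.
5-column span = 5·166 = 830 px.
Inner content = 830 − 2·20 = 790 px.
4 columns + 3 column gaps: 4d + 3·25 = 790.
4d = 790 − 75 = 715, so d = 178.75 px.

178.75 px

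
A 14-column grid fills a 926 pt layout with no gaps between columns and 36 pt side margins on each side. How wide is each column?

Content width = 926 − 2·36 = 854 pt.
854 / 14 = 61 pt per column.

61 pt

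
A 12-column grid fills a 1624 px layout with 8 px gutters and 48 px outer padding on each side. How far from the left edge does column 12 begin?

Inside the margins: 1624 − 96 = 1528 px.
Subtracting 11 gutters of 8 leaves 1440 for 12 columns, so c = 120 px.
Before column 12: the margin + 11 columns + 11 gutters.
Offset = 48 + 11·(120 + 8) = 48 + 1408 = 1456 px.

1456 px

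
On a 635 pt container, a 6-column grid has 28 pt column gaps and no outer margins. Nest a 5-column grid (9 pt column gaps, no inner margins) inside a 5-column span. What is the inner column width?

Subtracting 5 column gaps of 28 leaves 495 for 6 columns, so c = 82.5 pt.
Span of 5: 5·82.5 + 4·28 = 412.5 + 112 = 524.5 pt.
5d + 4·9 = 524.5 → 5d = 488.5 → d = 97.7 pt.

97.7 pt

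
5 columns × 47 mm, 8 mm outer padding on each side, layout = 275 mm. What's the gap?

Subtract both margins: 275 − 2·8 = 259 mm.
5 columns take 5·47 = 235 mm; remaining 24 splits into 4 gaps.
g = 24 / 4 = 6 mm.

6 mm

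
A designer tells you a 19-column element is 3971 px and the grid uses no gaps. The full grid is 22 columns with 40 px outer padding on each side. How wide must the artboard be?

19c = 3971 → c = 209 px.
Summing: 80 + 4598 = 4678 px.

4678 px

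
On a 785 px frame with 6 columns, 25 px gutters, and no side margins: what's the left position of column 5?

540 px

6c + 5·25 = 785 → 6c = 660 → c = 110 px.
Each column+gutter stride is 135 px; with no margin, 4 of them is 540 px.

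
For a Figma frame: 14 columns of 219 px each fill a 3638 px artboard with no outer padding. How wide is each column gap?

44 px

Columns use 3066 px, leaving 572 px across 13 column gaps = 44 px each.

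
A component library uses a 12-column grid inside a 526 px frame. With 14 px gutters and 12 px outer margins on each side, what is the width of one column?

29 px

Content width = 526 − 2·12 = 502 px.
Subtracting 11 gutters of 14 leaves 348 for 12 columns, so c = 29 px.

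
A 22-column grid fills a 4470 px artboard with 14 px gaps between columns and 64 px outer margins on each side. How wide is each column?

Take off 128 px of margins, leaving 4342 px.
22 columns + 21 gaps: 22c + 21·14 = 4342.
22c = 4342 − 294 = 4048, so c = 184 px.

184 px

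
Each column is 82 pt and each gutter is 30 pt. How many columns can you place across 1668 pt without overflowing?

Each extra column adds 82 + 30 = 112 pt.
(1668 + 30) / 112 = 15.16, so 15 columns fit.

15 columns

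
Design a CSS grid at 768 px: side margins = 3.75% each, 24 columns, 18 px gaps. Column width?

12.35 px

768 × (1 − 2·3.75%) = 768 × 92.5% = 710.4 px for the columns.
710.4 − 23·18 = 296.4; ÷24 gives c = 12.35 px.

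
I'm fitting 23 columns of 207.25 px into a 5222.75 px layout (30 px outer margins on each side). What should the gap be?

Content width = 5222.75 − 2·30 = 5162.75 px.
23·207.25 + 22g = 5162.75 → 22g = 396 → g = 18 px.

18 px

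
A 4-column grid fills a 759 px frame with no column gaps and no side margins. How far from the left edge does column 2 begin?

759 / 4 = 189.75 px per column.
Each column+gutter stride is 189.75 px; with no margin, 1 of them is 189.75 px.

189.75 px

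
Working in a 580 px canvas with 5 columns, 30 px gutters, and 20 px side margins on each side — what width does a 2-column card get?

Take off 40 px of margins, leaving 540 px.
5 columns + 4 gutters: 5c + 4·30 = 540.
5c = 540 − 120 = 420, so c = 84 px.
2-column span = 2·84 + 1·30 = 198 px.

198 px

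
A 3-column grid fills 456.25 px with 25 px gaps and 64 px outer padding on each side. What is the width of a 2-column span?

210.5 px

Subtract both margins: 456.25 − 2·64 = 328.25 px.
328.25 − 2·25 = 278.25; ÷3 gives c = 92.75 px.
Span of 2: 2·92.75 + 1·25 = 185.5 + 25 = 210.5 px.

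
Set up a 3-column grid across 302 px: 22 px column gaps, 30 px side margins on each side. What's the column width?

Content width = 302 − 2·30 = 242 px.
Subtracting 2 column gaps of 22 leaves 198 for 3 columns, so c = 66 px.

66 px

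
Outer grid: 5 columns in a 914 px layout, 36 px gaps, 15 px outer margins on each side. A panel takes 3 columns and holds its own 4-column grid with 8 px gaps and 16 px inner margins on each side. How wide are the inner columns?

Subtract both margins: 914 − 2·15 = 884 px.
Subtracting 4 gaps of 36 leaves 740 for 5 columns, so c = 148 px.
3 columns plus 2 gaps: 444 + 72 = 516 px.
Inner content = 516 − 2·16 = 484 px.
Subtracting 3 gaps of 8 leaves 460 for 4 columns, so d = 115 px.

115 px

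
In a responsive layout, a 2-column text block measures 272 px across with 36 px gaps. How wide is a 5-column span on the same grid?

734 px

2c + 1·36 = 272 → 2c = 236 → c = 118 px.
Span of 5: 5·118 + 4·36 = 590 + 144 = 734 px.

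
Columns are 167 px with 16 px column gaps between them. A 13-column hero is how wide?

13-column span = 13·167 + 12·16 = 2363 px.

2363 px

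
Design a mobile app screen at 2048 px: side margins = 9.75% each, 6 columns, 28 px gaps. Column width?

2048 × (1 − 2·9.75%) = 2048 × 80.5% = 1648.64 px for the columns.
6 columns + 5 gaps: 6c + 5·28 = 1648.64.
6c = 1648.64 − 140 = 1508.64, so c = 251.44 px.

251.44 px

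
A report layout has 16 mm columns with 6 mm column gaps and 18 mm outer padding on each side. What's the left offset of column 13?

282 mm

Each column+gutter stride is 22 mm; 12 of them past the 18 mm margin is 18 + 264 = 282 mm.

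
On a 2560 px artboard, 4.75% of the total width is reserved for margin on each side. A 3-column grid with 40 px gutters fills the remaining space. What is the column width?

745.6 px

Each margin = 4.75% of 2560 = 121.6 px; content = 2560 − 2·121.6 = 2316.8 px.
3c + 2·40 = 2316.8 → 3c = 2236.8 → c = 745.6 px.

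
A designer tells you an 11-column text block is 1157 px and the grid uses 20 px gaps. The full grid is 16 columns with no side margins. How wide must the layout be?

11 columns + 10 gaps: 11c + 10·20 = 1157.
11c = 1157 − 200 = 957, so c = 87 px.
Layout = 16·87 + 15·20 = 1392 + 300 = 1692 px.

1692 px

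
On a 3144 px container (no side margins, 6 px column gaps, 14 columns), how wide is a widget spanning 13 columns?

Subtracting 13 column gaps of 6 leaves 3066 for 14 columns, so c = 219 px.
Span of 13: 13·219 + 12·6 = 2847 + 72 = 2919 px.

2919 px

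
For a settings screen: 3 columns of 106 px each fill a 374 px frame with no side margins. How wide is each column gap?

28 px

3·106 + 2g = 374 → 2g = 56 → g = 28 px.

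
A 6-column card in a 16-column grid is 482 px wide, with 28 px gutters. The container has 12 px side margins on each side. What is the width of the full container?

6 columns + 5 gutters: 6c + 5·28 = 482.
6c = 482 − 140 = 342, so c = 57 px.
Total width: 2·12 + 16·57 + 15·28 = 1356 px.

1356 px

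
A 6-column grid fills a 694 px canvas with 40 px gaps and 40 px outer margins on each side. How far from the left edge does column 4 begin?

Subtract both margins: 694 − 2·40 = 614 px.
614 − 5·40 = 414; ÷6 gives c = 69 px.
Each column+gutter stride is 109 px; 3 of them past the 40 px margin is 40 + 327 = 367 px.

367 px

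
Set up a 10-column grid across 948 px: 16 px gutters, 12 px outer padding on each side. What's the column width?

Subtract both margins: 948 − 2·12 = 924 px.
10c + 9·16 = 924 → 10c = 780 → c = 78 px.

78 px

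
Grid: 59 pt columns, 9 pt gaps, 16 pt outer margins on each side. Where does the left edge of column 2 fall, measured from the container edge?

84 pt

Column 2 starts at margin + 1·(column + gutter) = 16 + 1·68 = 84 pt.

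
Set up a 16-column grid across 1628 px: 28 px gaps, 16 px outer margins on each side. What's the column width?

73.5 px

Content width = 1628 − 2·16 = 1596 px.
16c + 15·28 = 1596 → 16c = 1176 → c = 73.5 px.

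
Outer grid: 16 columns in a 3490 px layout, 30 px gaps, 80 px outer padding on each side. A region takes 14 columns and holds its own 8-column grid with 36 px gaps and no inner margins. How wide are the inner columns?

332.25 px

Take off 160 px of margins, leaving 3330 px.
16 columns + 15 gaps: 16c + 15·30 = 3330.
16c = 3330 − 450 = 2880, so c = 180 px.
Span of 14: 14·180 + 13·30 = 2520 + 390 = 2910 px.
Subtracting 7 gaps of 36 leaves 2658 for 8 columns, so d = 332.25 px.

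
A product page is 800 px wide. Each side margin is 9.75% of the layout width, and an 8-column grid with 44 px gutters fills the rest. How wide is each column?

42 px

800 × (1 − 2·9.75%) = 800 × 80.5% = 644 px for the columns.
8c + 7·44 = 644 → 8c = 336 → c = 42 px.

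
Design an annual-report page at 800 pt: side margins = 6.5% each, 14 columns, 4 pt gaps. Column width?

46 pt

Each margin = 6.5% of 800 = 52 pt; content = 800 − 2·52 = 696 pt.
14 columns + 13 gaps: 14c + 13·4 = 696.
14c = 696 − 52 = 644, so c = 46 pt.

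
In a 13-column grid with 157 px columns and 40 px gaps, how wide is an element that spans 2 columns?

2-column span = 2·157 + 1·40 = 354 px.

354 px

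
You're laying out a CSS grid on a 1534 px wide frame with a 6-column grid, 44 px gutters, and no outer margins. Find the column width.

219 px

1534 − 5·44 = 1314; ÷6 gives c = 219 px.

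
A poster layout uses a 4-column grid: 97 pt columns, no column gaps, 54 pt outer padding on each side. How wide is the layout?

496 pt

Summing: 108 + 388 = 496 pt.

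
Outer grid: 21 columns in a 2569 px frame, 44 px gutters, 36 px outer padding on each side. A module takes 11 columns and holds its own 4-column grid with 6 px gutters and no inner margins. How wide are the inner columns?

Outer content = 2569 − 2·36 = 2497 px.
21 columns + 20 gutters: 21c + 20·44 = 2497.
21c = 2497 − 880 = 1617, so c = 77 px.
Span of 11: 11·77 + 10·44 = 847 + 440 = 1287 px.
4d + 3·6 = 1287 → 4d = 1269 → d = 317.25 px.

317.25 px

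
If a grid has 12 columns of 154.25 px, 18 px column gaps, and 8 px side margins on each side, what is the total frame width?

Adding margins, columns and gutters: 16 + 1851 + 198 = 2065 px.

2065 px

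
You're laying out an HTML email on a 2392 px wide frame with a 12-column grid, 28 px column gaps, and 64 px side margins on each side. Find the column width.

163 px

Content width = 2392 − 2·64 = 2264 px.
Subtracting 11 column gaps of 28 leaves 1956 for 12 columns, so c = 163 px.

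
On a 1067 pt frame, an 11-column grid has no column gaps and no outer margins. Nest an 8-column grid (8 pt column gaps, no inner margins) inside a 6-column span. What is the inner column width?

65.75 pt

1067 / 11 = 97 pt per column.
With no column gaps, 6 columns span 6·97 = 582 pt.
Subtracting 7 column gaps of 8 leaves 526 for 8 columns, so d = 65.75 pt.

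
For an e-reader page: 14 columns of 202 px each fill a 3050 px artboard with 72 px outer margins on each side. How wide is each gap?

6 px

Take off 144 px of margins, leaving 2906 px.
Columns use 2828 px, leaving 78 px across 13 gaps = 6 px each.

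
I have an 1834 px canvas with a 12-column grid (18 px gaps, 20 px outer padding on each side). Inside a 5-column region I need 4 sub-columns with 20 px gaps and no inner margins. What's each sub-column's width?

Outer content = 1834 − 2·20 = 1794 px.
1794 − 11·18 = 1596; ÷12 gives c = 133 px.
Span of 5: 5·133 + 4·18 = 665 + 72 = 737 px.
4d + 3·20 = 737 → 4d = 677 → d = 169.25 px.

169.25 px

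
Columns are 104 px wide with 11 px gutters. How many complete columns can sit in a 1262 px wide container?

k columns need k·104 + (k−1)·11 = k·115 − 11.
k·115 − 11 ≤ 1262 → k ≤ 1273 / 115 ≈ 11.07, so k = 11.

11 columns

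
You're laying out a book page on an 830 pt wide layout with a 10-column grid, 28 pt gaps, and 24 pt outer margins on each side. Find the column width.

Content width = 830 − 2·24 = 782 pt.
10c + 9·28 = 782 → 10c = 530 → c = 53 pt.

53 pt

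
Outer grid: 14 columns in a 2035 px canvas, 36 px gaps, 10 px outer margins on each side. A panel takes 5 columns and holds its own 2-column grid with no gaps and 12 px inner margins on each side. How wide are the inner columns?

336.25 px

Inside the margins: 2035 − 20 = 2015 px.
14 columns + 13 gaps: 14c + 13·36 = 2015.
14c = 2015 − 468 = 1547, so c = 110.5 px.
Span of 5: 5·110.5 + 4·36 = 552.5 + 144 = 696.5 px.
Inner content = 696.5 − 2·12 = 672.5 px.
2d = 672.5 → d = 336.25 px.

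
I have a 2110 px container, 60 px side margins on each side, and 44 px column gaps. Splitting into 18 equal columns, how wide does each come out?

69 px

Take off 120 px of margins, leaving 1990 px.
Subtracting 17 column gaps of 44 leaves 1242 for 18 columns, so c = 69 px.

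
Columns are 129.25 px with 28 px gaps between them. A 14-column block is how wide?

2173.5 px

Span of 14: 14·129.25 + 13·28 = 1809.5 + 364 = 2173.5 px.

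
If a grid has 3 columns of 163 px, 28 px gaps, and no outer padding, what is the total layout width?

545 px

Summing: 489 + 56 = 545 px.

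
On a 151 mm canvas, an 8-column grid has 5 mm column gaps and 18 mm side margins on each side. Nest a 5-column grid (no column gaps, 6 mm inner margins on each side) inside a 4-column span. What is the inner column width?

8.6 mm

Take off 36 mm of margins, leaving 115 mm.
Subtracting 7 column gaps of 5 leaves 80 for 8 columns, so c = 10 mm.
Span of 4: 4·10 + 3·5 = 40 + 15 = 55 mm.
Inner content = 55 − 2·6 = 43 mm.
With no column gaps, each column is 43/5 = 8.6 mm.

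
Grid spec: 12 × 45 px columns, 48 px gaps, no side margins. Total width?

1068 px

Total width: 12·45 + 11·48 = 1068 px.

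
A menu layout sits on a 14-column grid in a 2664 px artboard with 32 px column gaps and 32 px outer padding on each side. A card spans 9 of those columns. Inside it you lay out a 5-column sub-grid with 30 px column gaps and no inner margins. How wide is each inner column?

Take off 64 px of margins, leaving 2600 px.
2600 − 13·32 = 2184; ÷14 gives c = 156 px.
9 columns plus 8 column gaps: 1404 + 256 = 1660 px.
Subtracting 4 column gaps of 30 leaves 1540 for 5 columns, so d = 308 px.

308 px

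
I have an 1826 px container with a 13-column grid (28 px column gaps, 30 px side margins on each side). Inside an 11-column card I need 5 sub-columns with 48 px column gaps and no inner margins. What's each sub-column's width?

259.6 px

Inside the margins: 1826 − 60 = 1766 px.
13 columns + 12 column gaps: 13c + 12·28 = 1766.
13c = 1766 − 336 = 1430, so c = 110 px.
11-column span = 11·110 + 10·28 = 1490 px.
5d + 4·48 = 1490 → 5d = 1298 → d = 259.6 px.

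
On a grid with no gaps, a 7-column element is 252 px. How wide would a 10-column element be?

360 px

252 / 7 = 36 px per column.
With no gaps, 10 columns span 10·36 = 360 px.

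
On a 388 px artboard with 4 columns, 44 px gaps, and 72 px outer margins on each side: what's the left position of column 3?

Subtract both margins: 388 − 2·72 = 244 px.
244 − 3·44 = 112; ÷4 gives c = 28 px.
Before column 3: the margin + 2 columns + 2 gaps.
Offset = 72 + 2·(28 + 44) = 72 + 144 = 216 px.

216 px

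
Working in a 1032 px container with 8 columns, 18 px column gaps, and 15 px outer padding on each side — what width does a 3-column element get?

Subtract both margins: 1032 − 2·15 = 1002 px.
8c + 7·18 = 1002 → 8c = 876 → c = 109.5 px.
3 columns plus 2 column gaps: 328.5 + 36 = 364.5 px.

364.5 px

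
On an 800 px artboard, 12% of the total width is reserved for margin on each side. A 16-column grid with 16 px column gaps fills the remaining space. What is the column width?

Margins: 12% × 800 = 96 px each, so content = 800 − 192 = 608 px.
608 − 15·16 = 368; ÷16 gives c = 23 px.

23 px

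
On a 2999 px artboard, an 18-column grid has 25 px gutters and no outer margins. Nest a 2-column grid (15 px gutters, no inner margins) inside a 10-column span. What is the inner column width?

2999 − 17·25 = 2574; ÷18 gives c = 143 px.
Span of 10: 10·143 + 9·25 = 1430 + 225 = 1655 px.
2 columns + 1 gutter: 2d + 1·15 = 1655.
2d = 1655 − 15 = 1640, so d = 820 px.

820 px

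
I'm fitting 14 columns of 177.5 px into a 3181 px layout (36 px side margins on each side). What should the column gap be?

48 px

Content width = 3181 − 2·36 = 3109 px.
Columns use 2485 px, leaving 624 px across 13 column gaps = 48 px each.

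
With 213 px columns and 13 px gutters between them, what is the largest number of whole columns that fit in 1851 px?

k columns need k·213 + (k−1)·13 = k·226 − 13.
k·226 − 13 ≤ 1851 → k ≤ 1864 / 226 ≈ 8.25, so k = 8.

8 columns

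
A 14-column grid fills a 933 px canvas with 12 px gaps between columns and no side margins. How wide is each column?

55.5 px

14c + 13·12 = 933 → 14c = 777 → c = 55.5 px.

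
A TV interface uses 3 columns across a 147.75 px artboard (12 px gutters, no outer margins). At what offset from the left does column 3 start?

Subtracting 2 gutters of 12 leaves 123.75 for 3 columns, so c = 41.25 px.
Each column+gutter stride is 53.25 px; with no margin, 2 of them is 106.5 px.

106.5 px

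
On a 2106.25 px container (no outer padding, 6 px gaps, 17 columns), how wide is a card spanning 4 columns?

491 px

2106.25 − 16·6 = 2010.25; ÷17 gives c = 118.25 px.
4-column span = 4·118.25 + 3·6 = 491 px.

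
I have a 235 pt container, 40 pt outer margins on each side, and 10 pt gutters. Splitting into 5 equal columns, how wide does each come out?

Content width = 235 − 2·40 = 155 pt.
5 columns + 4 gutters: 5c + 4·10 = 155.
5c = 155 − 40 = 115, so c = 23 pt.

23 pt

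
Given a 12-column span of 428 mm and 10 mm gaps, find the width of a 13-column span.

464.5 mm

12 columns + 11 gaps: 12c + 11·10 = 428.
12c = 428 − 110 = 318, so c = 26.5 mm.
13-column span = 13·26.5 + 12·10 = 464.5 mm.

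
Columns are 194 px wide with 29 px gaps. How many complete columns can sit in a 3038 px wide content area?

13 columns

Each extra column adds 194 + 29 = 223 px.
(3038 + 29) / 223 = 13.75, so 13 columns fit.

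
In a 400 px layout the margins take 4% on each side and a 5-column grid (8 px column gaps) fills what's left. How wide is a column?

Margins: 4% × 400 = 16 px each, so content = 400 − 32 = 368 px.
5 columns + 4 column gaps: 5c + 4·8 = 368.
5c = 368 − 32 = 336, so c = 67.2 px.

67.2 px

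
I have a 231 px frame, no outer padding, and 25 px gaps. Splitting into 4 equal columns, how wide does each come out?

231 − 3·25 = 156; ÷4 gives c = 39 px.

39 px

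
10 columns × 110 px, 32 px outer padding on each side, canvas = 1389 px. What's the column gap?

25 px

Take off 64 px of margins, leaving 1325 px.
Columns use 1100 px, leaving 225 px across 9 column gaps = 25 px each.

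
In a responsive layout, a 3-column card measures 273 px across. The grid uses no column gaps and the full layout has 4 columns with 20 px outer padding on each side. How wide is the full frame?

3c = 273 → c = 91 px.
Summing: 40 + 364 = 404 px.

404 px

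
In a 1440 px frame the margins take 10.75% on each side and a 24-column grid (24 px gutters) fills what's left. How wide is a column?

24.1 px

1440 × (1 − 2·10.75%) = 1440 × 78.5% = 1130.4 px for the columns.
1130.4 − 23·24 = 578.4; ÷24 gives c = 24.1 px.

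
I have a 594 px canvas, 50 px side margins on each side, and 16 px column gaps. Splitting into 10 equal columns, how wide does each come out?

Content width = 594 − 2·50 = 494 px.
10 columns + 9 column gaps: 10c + 9·16 = 494.
10c = 494 − 144 = 350, so c = 35 px.

35 px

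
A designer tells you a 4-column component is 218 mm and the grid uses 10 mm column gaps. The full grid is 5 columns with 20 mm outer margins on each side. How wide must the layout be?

315 mm

4c + 3·10 = 218 → 4c = 188 → c = 47 mm.
Total width: 2·20 + 5·47 + 4·10 = 315 mm.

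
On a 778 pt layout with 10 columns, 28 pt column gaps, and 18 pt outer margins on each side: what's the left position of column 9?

634 pt

Take off 36 pt of margins, leaving 742 pt.
742 − 9·28 = 490; ÷10 gives c = 49 pt.
Each column+gutter stride is 77 pt; 8 of them past the 18 pt margin is 18 + 616 = 634 pt.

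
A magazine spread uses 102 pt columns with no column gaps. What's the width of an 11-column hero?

1122 pt

11-column span = 11·102 = 1122 pt.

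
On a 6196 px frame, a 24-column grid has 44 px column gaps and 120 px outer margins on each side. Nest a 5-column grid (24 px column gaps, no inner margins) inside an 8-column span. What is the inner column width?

Subtract both margins: 6196 − 2·120 = 5956 px.
Subtracting 23 column gaps of 44 leaves 4944 for 24 columns, so c = 206 px.
8 columns plus 7 column gaps: 1648 + 308 = 1956 px.
5d + 4·24 = 1956 → 5d = 1860 → d = 372 px.

372 px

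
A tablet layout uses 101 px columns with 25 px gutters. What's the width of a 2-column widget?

227 px

Span of 2: 2·101 + 1·25 = 202 + 25 = 227 px.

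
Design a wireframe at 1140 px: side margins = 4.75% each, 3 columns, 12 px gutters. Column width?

1140 × (1 − 2·4.75%) = 1140 × 90.5% = 1031.7 px for the columns.
3c + 2·12 = 1031.7 → 3c = 1007.7 → c = 335.9 px.

335.9 px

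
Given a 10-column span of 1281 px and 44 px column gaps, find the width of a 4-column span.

10c + 9·44 = 1281 → 10c = 885 → c = 88.5 px.
4 columns plus 3 column gaps: 354 + 132 = 486 px.

486 px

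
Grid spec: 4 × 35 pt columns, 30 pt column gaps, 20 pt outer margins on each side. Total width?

270 pt

Adding margins, columns and gutters: 40 + 140 + 90 = 270 pt.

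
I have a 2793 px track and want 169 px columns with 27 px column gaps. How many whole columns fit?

14 columns: 14·169 + 13·27 = 2717 px ≤ 2793.
15 columns: 2913 px > 2793. So 14.

14 columns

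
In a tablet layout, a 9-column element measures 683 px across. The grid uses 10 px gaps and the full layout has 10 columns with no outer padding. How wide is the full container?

760 px

683 − 8·10 = 603; ÷9 gives c = 67 px.
Summing: 670 + 90 = 760 px.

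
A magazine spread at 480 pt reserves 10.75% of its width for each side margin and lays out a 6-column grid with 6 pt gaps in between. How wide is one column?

480 × (1 − 2·10.75%) = 480 × 78.5% = 376.8 pt for the columns.
6c + 5·6 = 376.8 → 6c = 346.8 → c = 57.8 pt.

57.8 pt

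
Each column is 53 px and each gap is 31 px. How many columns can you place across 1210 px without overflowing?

14 columns

Each extra column adds 53 + 31 = 84 px.
(1210 + 31) / 84 = 14.77, so 14 columns fit.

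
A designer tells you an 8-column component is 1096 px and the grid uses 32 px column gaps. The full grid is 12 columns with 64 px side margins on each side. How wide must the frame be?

1788 px

8 columns + 7 column gaps: 8c + 7·32 = 1096.
8c = 1096 − 224 = 872, so c = 109 px.
Total width: 2·64 + 12·109 + 11·32 = 1788 px.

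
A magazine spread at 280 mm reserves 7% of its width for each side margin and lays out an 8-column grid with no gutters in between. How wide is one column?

280 × (1 − 2·7%) = 280 × 86% = 240.8 mm for the columns.
With no gutters, each column is 240.8/8 = 30.1 mm.

30.1 mm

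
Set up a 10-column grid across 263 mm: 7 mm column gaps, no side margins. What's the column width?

263 − 9·7 = 200; ÷10 gives c = 20 mm.

20 mm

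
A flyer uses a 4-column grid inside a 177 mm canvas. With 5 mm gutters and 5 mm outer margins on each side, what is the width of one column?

38 mm

Inside the margins: 177 − 10 = 167 mm.
4 columns + 3 gutters: 4c + 3·5 = 167.
4c = 167 − 15 = 152, so c = 38 mm.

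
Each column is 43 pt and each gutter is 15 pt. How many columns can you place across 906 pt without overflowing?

15 columns: 15·43 + 14·15 = 855 pt ≤ 906.
16 columns: 913 pt > 906. So 15.

15 columns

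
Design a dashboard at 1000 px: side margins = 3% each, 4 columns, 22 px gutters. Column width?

218.5 px

Each margin = 3% of 1000 = 30 px; content = 1000 − 2·30 = 940 px.
4c + 3·22 = 940 → 4c = 874 → c = 218.5 px.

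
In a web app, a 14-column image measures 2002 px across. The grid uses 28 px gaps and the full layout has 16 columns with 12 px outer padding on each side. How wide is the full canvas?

2002 − 13·28 = 1638; ÷14 gives c = 117 px.
Total width: 2·12 + 16·117 + 15·28 = 2316 px.

2316 px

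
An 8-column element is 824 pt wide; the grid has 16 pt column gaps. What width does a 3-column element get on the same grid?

299 pt

8 columns + 7 column gaps: 8c + 7·16 = 824.
8c = 824 − 112 = 712, so c = 89 pt.
3-column span = 3·89 + 2·16 = 299 pt.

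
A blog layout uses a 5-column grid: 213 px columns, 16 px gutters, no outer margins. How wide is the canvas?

Summing: 1065 + 64 = 1129 px.

1129 px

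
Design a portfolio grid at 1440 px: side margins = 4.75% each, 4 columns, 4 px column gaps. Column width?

Margins: 4.75% × 1440 = 68.4 px each, so content = 1440 − 136.8 = 1303.2 px.
Subtracting 3 column gaps of 4 leaves 1291.2 for 4 columns, so c = 322.8 px.

322.8 px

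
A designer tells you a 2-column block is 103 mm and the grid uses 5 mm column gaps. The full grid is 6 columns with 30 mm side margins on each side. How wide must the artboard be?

379 mm

103 − 1·5 = 98; ÷2 gives c = 49 mm.
Total width: 2·30 + 6·49 + 5·5 = 379 mm.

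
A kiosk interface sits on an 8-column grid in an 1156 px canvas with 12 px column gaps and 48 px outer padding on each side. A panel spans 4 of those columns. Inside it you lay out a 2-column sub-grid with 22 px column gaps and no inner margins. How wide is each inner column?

251 px

Outer content = 1156 − 2·48 = 1060 px.
8c + 7·12 = 1060 → 8c = 976 → c = 122 px.
Span of 4: 4·122 + 3·12 = 488 + 36 = 524 px.
2d + 1·22 = 524 → 2d = 502 → d = 251 px.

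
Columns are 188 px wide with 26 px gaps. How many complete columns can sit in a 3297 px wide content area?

15 columns

k columns need k·188 + (k−1)·26 = k·214 − 26.
k·214 − 26 ≤ 3297 → k ≤ 3323 / 214 ≈ 15.53, so k = 15.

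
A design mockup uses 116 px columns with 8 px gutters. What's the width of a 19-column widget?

19 columns plus 18 gutters: 2204 + 144 = 2348 px.

2348 px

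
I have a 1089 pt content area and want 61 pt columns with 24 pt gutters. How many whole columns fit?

13 columns: 13·61 + 12·24 = 1081 pt ≤ 1089.
14 columns: 1166 pt > 1089. So 13.

13 columns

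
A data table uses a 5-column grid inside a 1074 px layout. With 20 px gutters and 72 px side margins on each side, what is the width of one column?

Inside the margins: 1074 − 144 = 930 px.
5 columns + 4 gutters: 5c + 4·20 = 930.
5c = 930 − 80 = 850, so c = 170 px.

170 px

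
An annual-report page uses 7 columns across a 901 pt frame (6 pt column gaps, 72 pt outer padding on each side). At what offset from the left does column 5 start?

508 pt

Subtract both margins: 901 − 2·72 = 757 pt.
7c + 6·6 = 757 → 7c = 721 → c = 103 pt.
Each column+gutter stride is 109 pt; 4 of them past the 72 pt margin is 72 + 436 = 508 pt.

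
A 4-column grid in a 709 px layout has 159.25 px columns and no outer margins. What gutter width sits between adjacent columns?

4·159.25 + 3g = 709 → 3g = 72 → g = 24 px.

24 px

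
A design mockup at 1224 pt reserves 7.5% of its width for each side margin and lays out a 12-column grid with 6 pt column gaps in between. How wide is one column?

1224 × (1 − 2·7.5%) = 1224 × 85% = 1040.4 pt for the columns.
12 columns + 11 column gaps: 12c + 11·6 = 1040.4.
12c = 1040.4 − 66 = 974.4, so c = 81.2 pt.

81.2 pt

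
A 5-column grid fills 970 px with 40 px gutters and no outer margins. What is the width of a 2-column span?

364 px

5 columns + 4 gutters: 5c + 4·40 = 970.
5c = 970 − 160 = 810, so c = 162 px.
Span of 2: 2·162 + 1·40 = 324 + 40 = 364 px.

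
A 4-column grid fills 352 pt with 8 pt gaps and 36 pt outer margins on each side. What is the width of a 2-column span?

Content width = 352 − 2·36 = 280 pt.
Subtracting 3 gaps of 8 leaves 256 for 4 columns, so c = 64 pt.
Span of 2: 2·64 + 1·8 = 128 + 8 = 136 pt.

136 pt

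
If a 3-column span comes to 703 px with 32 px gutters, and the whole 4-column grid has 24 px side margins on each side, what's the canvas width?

996 px

3c + 2·32 = 703 → 3c = 639 → c = 213 px.
Adding margins, columns and gutters: 48 + 852 + 96 = 996 px.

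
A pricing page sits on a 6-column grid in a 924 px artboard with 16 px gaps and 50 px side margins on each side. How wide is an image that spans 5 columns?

684 px

Content width = 924 − 2·50 = 824 px.
824 − 5·16 = 744; ÷6 gives c = 124 px.
Span of 5: 5·124 + 4·16 = 620 + 64 = 684 px.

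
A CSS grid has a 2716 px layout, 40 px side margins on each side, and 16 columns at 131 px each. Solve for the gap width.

Take off 80 px of margins, leaving 2636 px.
Columns use 2096 px, leaving 540 px across 15 gaps = 36 px each.

36 px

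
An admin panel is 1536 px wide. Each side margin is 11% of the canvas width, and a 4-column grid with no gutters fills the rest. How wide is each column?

299.52 px

Each margin = 11% of 1536 = 168.96 px; content = 1536 − 2·168.96 = 1198.08 px.
With no gutters, each column is 1198.08/4 = 299.52 px.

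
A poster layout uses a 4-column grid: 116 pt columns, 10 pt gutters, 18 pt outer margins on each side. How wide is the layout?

530 pt

Adding margins, columns and gutters: 36 + 464 + 30 = 530 pt.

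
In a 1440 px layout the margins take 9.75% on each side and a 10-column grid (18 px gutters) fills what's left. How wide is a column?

99.72 px

Each margin = 9.75% of 1440 = 140.4 px; content = 1440 − 2·140.4 = 1159.2 px.
10c + 9·18 = 1159.2 → 10c = 997.2 → c = 99.72 px.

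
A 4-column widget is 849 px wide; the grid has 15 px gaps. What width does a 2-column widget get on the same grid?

417 px

4 columns + 3 gaps: 4c + 3·15 = 849.
4c = 849 − 45 = 804, so c = 201 px.
Span of 2: 2·201 + 1·15 = 402 + 15 = 417 px.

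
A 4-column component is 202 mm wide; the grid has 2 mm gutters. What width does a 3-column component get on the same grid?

4c + 3·2 = 202 → 4c = 196 → c = 49 mm.
3-column span = 3·49 + 2·2 = 151 mm.

151 mm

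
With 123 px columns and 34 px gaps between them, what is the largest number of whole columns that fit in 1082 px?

7 columns

7 columns: 7·123 + 6·34 = 1065 px ≤ 1082.
8 columns: 1222 px > 1082. So 7.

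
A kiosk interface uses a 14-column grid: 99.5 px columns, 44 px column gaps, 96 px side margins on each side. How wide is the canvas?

Canvas = 2·96 + 14·99.5 + 13·44 = 192 + 1393 + 572 = 2157 px.

2157 px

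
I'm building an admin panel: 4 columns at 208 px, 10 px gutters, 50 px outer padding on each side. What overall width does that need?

Total width: 2·50 + 4·208 + 3·10 = 962 px.

962 px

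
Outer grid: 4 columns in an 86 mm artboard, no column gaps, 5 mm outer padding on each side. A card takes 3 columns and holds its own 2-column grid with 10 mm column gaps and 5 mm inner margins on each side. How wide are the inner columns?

18.5 mm

Take off 10 mm of margins, leaving 76 mm.
With no column gaps, each column is 76/4 = 19 mm.
3-column span = 3·19 = 57 mm.
Inner content = 57 − 2·5 = 47 mm.
Subtracting 1 column gap of 10 leaves 37 for 2 columns, so d = 18.5 mm.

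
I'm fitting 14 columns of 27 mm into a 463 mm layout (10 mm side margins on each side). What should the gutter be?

5 mm

Inside the margins: 463 − 20 = 443 mm.
14 columns take 14·27 = 378 mm; remaining 65 splits into 13 gutters.
g = 65 / 13 = 5 mm.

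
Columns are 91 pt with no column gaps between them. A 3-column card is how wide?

3-column span = 3·91 = 273 pt.

273 pt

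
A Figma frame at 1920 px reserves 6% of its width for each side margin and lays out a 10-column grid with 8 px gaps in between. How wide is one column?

161.76 px

1920 × (1 − 2·6%) = 1920 × 88% = 1689.6 px for the columns.
10c + 9·8 = 1689.6 → 10c = 1617.6 → c = 161.76 px.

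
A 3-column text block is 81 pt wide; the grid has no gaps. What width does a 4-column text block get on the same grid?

108 pt

3c = 81 → c = 27 pt.
With no gaps, 4 columns span 4·27 = 108 pt.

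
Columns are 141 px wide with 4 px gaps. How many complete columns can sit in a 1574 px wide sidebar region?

k columns need k·141 + (k−1)·4 = k·145 − 4.
k·145 − 4 ≤ 1574 → k ≤ 1578 / 145 ≈ 10.88, so k = 10.

10 columns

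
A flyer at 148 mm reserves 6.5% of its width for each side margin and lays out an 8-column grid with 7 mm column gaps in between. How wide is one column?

Margins: 6.5% × 148 = 9.62 mm each, so content = 148 − 19.24 = 128.76 mm.
8 columns + 7 column gaps: 8c + 7·7 = 128.76.
8c = 128.76 − 49 = 79.76, so c = 9.97 mm.

9.97 mm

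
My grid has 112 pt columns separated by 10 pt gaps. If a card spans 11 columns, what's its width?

1332 pt

11-column span = 11·112 + 10·10 = 1332 pt.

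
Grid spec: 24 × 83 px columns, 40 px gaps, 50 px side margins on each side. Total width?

3012 px

Adding margins, columns and gutters: 100 + 1992 + 920 = 3012 px.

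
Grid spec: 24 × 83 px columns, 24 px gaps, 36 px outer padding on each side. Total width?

Container = 2·36 + 24·83 + 23·24 = 72 + 1992 + 552 = 2616 px.

2616 px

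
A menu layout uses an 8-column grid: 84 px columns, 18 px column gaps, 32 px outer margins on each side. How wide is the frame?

862 px

Adding margins, columns and gutters: 64 + 672 + 126 = 862 px.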